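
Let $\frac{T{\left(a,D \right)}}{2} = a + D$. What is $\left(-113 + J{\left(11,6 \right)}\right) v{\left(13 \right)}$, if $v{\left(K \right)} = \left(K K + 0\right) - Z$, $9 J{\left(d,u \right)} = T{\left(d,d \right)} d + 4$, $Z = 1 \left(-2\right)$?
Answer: $-10051$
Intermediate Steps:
$T{\left(a,D \right)} = 2 D + 2 a$ ($T{\left(a,D \right)} = 2 \left(a + D\right) = 2 \left(D + a\right) = 2 D + 2 a$)
$Z = -2$
$J{\left(d,u \right)} = \frac{4}{9} + \frac{4 d^{2}}{9}$ ($J{\left(d,u \right)} = \frac{\left(2 d + 2 d\right) d + 4}{9} = \frac{4 d d + 4}{9} = \frac{4 d^{2} + 4}{9} = \frac{4 + 4 d^{2}}{9} = \frac{4}{9} + \frac{4 d^{2}}{9}$)
$v{\left(K \right)} = 2 + K^{2}$ ($v{\left(K \right)} = \left(K K + 0\right) - -2 = \left(K^{2} + 0\right) + 2 = K^{2} + 2 = 2 + K^{2}$)
$\left(-113 + J{\left(11,6 \right)}\right) v{\left(13 \right)} = \left(-113 + \left(\frac{4}{9} + \frac{4 \cdot 11^{2}}{9}\right)\right) \left(2 + 13^{2}\right) = \left(-113 + \left(\frac{4}{9} + \frac{4}{9} \cdot 121\right)\right) \left(2 + 169\right) = \left(-113 + \left(\frac{4}{9} + \frac{484}{9}\right)\right) 171 = \left(-113 + \frac{488}{9}\right) 171 = \left(- \frac{529}{9}\right) 171 = -10051$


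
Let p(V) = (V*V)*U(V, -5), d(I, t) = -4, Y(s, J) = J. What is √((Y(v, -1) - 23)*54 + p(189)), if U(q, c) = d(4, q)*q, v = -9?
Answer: 18*I*√83353 ≈ 5196.8*I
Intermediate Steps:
U(q, c) = -4*q
p(V) = -4*V³ (p(V) = (V*V)*(-4*V) = V²*(-4*V) = -4*V³)
√((Y(v, -1) - 23)*54 + p(189)) = √((-1 - 23)*54 - 4*189³) = √(-24*54 - 4*6751269) = √(-1296 - 27005076) = √(-27006372) = 18*I*√83353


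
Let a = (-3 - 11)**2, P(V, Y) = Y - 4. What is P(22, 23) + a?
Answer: 215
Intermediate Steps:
P(V, Y) = -4 + Y
a = 196 (a = (-14)**2 = 196)
P(22, 23) + a = (-4 + 23) + 196 = 19 + 196 = 215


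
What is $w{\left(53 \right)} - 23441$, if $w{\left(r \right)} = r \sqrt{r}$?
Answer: $-23441 + 53 \sqrt{53} \approx -23055.0$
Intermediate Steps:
$w{\left(r \right)} = r^{\frac{3}{2}}$
$w{\left(53 \right)} - 23441 = 53^{\frac{3}{2}} - 23441 = 53 \sqrt{53} - 23441 = -23441 + 53 \sqrt{53}$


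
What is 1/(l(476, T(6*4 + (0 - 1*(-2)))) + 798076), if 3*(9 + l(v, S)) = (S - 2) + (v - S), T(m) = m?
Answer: 1/798225 ≈ 1.2528e-6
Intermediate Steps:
l(v, S) = -29/3 + v/3 (l(v, S) = -9 + ((S - 2) + (v - S))/3 = -9 + ((-2 + S) + (v - S))/3 = -9 + (-2 + v)/3 = -9 + (-⅔ + v/3) = -29/3 + v/3)
1/(l(476, T(6*4 + (0 - 1*(-2)))) + 798076) = 1/((-29/3 + (⅓)*476) + 798076) = 1/((-29/3 + 476/3) + 798076) = 1/(149 + 798076) = 1/798225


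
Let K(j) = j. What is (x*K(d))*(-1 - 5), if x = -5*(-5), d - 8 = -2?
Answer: -900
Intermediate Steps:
d = 6 (d = 8 - 2 = 6)
x = 25
(x*K(d))*(-1 - 5) = (25*6)*(-1 - 5) = 150*(-6) = -900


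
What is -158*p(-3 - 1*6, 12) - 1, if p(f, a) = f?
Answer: 1421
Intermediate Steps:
-158*p(-3 - 1*6, 12) - 1 = -158*(-3 - 1*6) - 1 = -158*(-3 - 6) - 1 = -158*(-9) - 1 = 1422 - 1 = 1421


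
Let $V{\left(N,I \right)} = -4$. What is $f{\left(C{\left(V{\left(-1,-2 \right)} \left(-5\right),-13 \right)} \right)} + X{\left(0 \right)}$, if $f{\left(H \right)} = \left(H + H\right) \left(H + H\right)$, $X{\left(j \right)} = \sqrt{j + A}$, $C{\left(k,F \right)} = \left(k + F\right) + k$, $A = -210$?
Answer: $2916 + i \sqrt{210} \approx 2916.0 + 14.491 i$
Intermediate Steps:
$C{\left(k,F \right)} = F + 2 k$ ($C{\left(k,F \right)} = \left(F + k\right) + k = F + 2 k$)
$X{\left(j \right)} = \sqrt{-210 + j}$ ($X{\left(j \right)} = \sqrt{j - 210} = \sqrt{-210 + j}$)
$f{\left(H \right)} = 4 H^{2}$ ($f{\left(H \right)} = 2 H 2 H = 4 H^{2}$)
$f{\left(C{\left(V{\left(-1,-2 \right)} \left(-5\right),-13 \right)} \right)} + X{\left(0 \right)} = 4 \left(-13 + 2 \left(\left(-4\right) \left(-5\right)\right)\right)^{2} + \sqrt{-210 + 0} = 4 \left(-13 + 2 \cdot 20\right)^{2} + \sqrt{-210} = 4 \left(-13 + 40\right)^{2} + i \sqrt{210} = 4 \cdot 27^{2} + i \sqrt{210} = 4 \cdot 729 + i \sqrt{210} = 2916 + i \sqrt{210}$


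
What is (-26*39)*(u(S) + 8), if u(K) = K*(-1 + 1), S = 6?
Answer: -8112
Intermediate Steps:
u(K) = 0 (u(K) = K*0 = 0)
(-26*39)*(u(S) + 8) = (-26*39)*(0 + 8) = -1014*8 = -8112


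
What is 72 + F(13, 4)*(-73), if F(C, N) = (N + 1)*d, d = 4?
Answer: -1388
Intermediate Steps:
F(C, N) = 4 + 4*N (F(C, N) = (N + 1)*4 = (1 + N)*4 = 4 + 4*N)
72 + F(13, 4)*(-73) = 72 + (4 + 4*4)*(-73) = 72 + (4 + 16)*(-73) = 72 + 20*(-73) = 72 - 1460 = -1388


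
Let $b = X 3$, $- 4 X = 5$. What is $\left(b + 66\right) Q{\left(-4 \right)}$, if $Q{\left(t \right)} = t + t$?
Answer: $-498$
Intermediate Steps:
$X = - \frac{5}{4}$ ($X = \left(- \frac{1}{4}\right) 5 = - \frac{5}{4} \approx -1.25$)
$Q{\left(t \right)} = 2 t$
$b = - \frac{15}{4}$ ($b = \left(- \frac{5}{4}\right) 3 = - \frac{15}{4} \approx -3.75$)
$\left(b + 66\right) Q{\left(-4 \right)} = \left(- \frac{15}{4} + 66\right) 2 \left(-4\right) = \frac{249}{4} \left(-8\right) = -498$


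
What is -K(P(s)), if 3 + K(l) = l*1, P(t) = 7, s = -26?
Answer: -4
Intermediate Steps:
K(l) = -3 + l (K(l) = -3 + l*1 = -3 + l)
-K(P(s)) = -(-3 + 7) = -1*4 = -4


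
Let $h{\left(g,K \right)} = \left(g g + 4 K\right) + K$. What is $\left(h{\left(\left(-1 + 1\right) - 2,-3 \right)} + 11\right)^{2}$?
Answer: $0$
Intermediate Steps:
$h{\left(g,K \right)} = g^{2} + 5 K$ ($h{\left(g,K \right)} = \left(g^{2} + 4 K\right) + K = g^{2} + 5 K$)
$\left(h{\left(\left(-1 + 1\right) - 2,-3 \right)} + 11\right)^{2} = \left(\left(\left(\left(-1 + 1\right) - 2\right)^{2} + 5 \left(-3\right)\right) + 11\right)^{2} = \left(\left(\left(0 - 2\right)^{2} - 15\right) + 11\right)^{2} = \left(\left(\left(-2\right)^{2} - 15\right) + 11\right)^{2} = \left(\left(4 - 15\right) + 11\right)^{2} = \left(-11 + 11\right)^{2} = 0^{2} = 0$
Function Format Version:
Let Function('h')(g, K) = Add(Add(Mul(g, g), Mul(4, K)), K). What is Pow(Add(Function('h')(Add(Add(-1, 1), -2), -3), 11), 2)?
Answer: 0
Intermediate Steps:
Function('h')(g, K) = Add(Pow(g, 2), Mul(5, K)) (Function('h')(g, K) = Add(Add(Pow(g, 2), Mul(4, K)), K) = Add(Pow(g, 2), Mul(5, K)))
Pow(Add(Function('h')(Add(Add(-1, 1), -2), -3), 11), 2) = Pow(Add(Add(Pow(Add(Add(-1, 1), -2), 2), Mul(5, -3)), 11), 2) = Pow(Add(Add(Pow(Add(0, -2), 2), -15), 11), 2) = Pow(Add(Add(Pow(-2, 2), -15), 11), 2) = Pow(Add(Add(4, -15), 11), 2) = Pow(Add(-11, 11), 2) = Pow(0, 2) = 0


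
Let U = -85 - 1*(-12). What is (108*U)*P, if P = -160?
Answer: 1261440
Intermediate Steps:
U = -73 (U = -85 + 12 = -73)
(108*U)*P = (108*(-73))*(-160) = -7884*(-160) = 1261440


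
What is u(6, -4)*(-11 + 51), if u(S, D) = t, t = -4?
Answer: -160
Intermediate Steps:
u(S, D) = -4
u(6, -4)*(-11 + 51) = -4*(-11 + 51) = -4*40 = -160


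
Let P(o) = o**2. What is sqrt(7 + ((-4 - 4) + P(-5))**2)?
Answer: 2*sqrt(74) ≈ 17.205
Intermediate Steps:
sqrt(7 + ((-4 - 4) + P(-5))**2) = sqrt(7 + ((-4 - 4) + (-5)**2)**2) = sqrt(7 + (-8 + 25)**2) = sqrt(7 + 17**2) = sqrt(7 + 289) = sqrt(296) = 2*sqrt(74)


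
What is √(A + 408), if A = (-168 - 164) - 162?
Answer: I*√86 ≈ 9.2736*I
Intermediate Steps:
A = -494 (A = -332 - 162 = -494)
√(A + 408) = √(-494 + 408) = √(-86) = I*√86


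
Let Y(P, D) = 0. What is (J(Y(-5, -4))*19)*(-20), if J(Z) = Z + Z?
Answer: 0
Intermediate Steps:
J(Z) = 2*Z
(J(Y(-5, -4))*19)*(-20) = ((2*0)*19)*(-20) = (0*19)*(-20) = 0*(-20) = 0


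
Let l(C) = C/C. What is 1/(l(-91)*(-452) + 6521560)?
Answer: 1/6521108 ≈ 1.5335e-7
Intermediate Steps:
l(C) = 1
1/(l(-91)*(-452) + 6521560) = 1/(1*(-452) + 6521560) = 1/(-452 + 6521560) = 1/6521108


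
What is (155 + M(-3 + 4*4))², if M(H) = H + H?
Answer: 32761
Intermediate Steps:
M(H) = 2*H
(155 + M(-3 + 4*4))² = (155 + 2*(-3 + 4*4))² = (155 + 2*(-3 + 16))² = (155 + 2*13)² = (155 + 26)² = 181² = 32761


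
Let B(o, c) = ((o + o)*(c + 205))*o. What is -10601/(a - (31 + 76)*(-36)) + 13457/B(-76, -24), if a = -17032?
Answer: 5585780343/6889555040 ≈ 0.81076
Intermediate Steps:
B(o, c) = 2*o²*(205 + c) (B(o, c) = ((2*o)*(205 + c))*o = (2*o*(205 + c))*o = 2*o²*(205 + c))
-10601/(a - (31 + 76)*(-36)) + 13457/B(-76, -24) = -10601/(-17032 - (31 + 76)*(-36)) + 13457/((2*(-76)²*(205 - 24))) = -10601/(-17032 - 107*(-36)) + 13457/((2*5776*181)) = -10601/(-17032 - 1*(-3852)) + 13457/2090912 = -10601/(-17032 + 3852) + 13457*(1/2090912) = -10601/(-13180) + 13457/2090912 = -10601*(-1/13180) + 13457/2090912 = 10601/13180 + 13457/2090912 = 5585780343/6889555040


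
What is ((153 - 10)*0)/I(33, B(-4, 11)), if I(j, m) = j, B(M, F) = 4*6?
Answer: 0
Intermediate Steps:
B(M, F) = 24
((153 - 10)*0)/I(33, B(-4, 11)) = ((153 - 10)*0)/33 = (143*0)*(1/33) = 0*(1/33) = 0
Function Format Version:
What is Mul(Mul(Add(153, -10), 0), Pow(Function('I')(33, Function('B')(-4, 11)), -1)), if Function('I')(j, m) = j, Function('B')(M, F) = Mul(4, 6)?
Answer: 0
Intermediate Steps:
Function('B')(M, F) = 24
Mul(Mul(Add(153, -10), 0), Pow(Function('I')(33, Function('B')(-4, 11)), -1)) = Mul(Mul(Add(153, -10), 0), Pow(33, -1)) = Mul(Mul(143, 0), Rational(1, 33)) = Mul(0, Rational(1, 33)) = 0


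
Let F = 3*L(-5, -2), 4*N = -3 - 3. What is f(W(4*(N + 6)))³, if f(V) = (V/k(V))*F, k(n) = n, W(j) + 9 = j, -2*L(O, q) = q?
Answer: 27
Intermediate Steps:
N = -3/2 (N = (-3 - 3)/4 = (¼)*(-6) = -3/2 ≈ -1.5000)
L(O, q) = -q/2
W(j) = -9 + j
F = 3 (F = 3*(-½*(-2)) = 3*1 = 3)
f(V) = 3 (f(V) = (V/V)*3 = 1*3 = 3)
f(W(4*(N + 6)))³ = 3³ = 27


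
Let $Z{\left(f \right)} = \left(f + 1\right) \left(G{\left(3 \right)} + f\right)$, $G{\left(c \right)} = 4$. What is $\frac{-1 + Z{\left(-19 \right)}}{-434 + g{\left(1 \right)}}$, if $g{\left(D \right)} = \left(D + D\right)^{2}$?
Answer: $- \frac{269}{430} \approx -0.62558$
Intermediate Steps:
$g{\left(D \right)} = 4 D^{2}$ ($g{\left(D \right)} = \left(2 D\right)^{2} = 4 D^{2}$)
$Z{\left(f \right)} = \left(1 + f\right) \left(4 + f\right)$ ($Z{\left(f \right)} = \left(f + 1\right) \left(4 + f\right) = \left(1 + f\right) \left(4 + f\right)$)
$\frac{-1 + Z{\left(-19 \right)}}{-434 + g{\left(1 \right)}} = \frac{-1 + \left(4 + \left(-19\right)^{2} + 5 \left(-19\right)\right)}{-434 + 4 \cdot 1^{2}} = \frac{-1 + \left(4 + 361 - 95\right)}{-434 + 4 \cdot 1} = \frac{-1 + 270}{-434 + 4} = \frac{269}{-430} = 269 \left(- \frac{1}{430}\right) = - \frac{269}{430}$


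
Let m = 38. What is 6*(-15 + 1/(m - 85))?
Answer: -4236/47 ≈ -90.128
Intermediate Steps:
6*(-15 + 1/(m - 85)) = 6*(-15 + 1/(38 - 85)) = 6*(-15 + 1/(-47)) = 6*(-15 - 1/47) = 6*(-706/47) = -4236/47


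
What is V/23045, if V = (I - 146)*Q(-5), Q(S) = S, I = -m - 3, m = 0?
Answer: 149/4609 ≈ 0.032328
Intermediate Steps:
I = -3 (I = -1*0 - 3 = 0 - 3 = -3)
V = 745 (V = (-3 - 146)*(-5) = -149*(-5) = 745)
V/23045 = 745/23045 = 745*(1/23045) = 149/4609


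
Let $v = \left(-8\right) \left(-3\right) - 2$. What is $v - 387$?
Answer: $-365$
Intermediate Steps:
$v = 22$ ($v = 24 - 2 = 22$)
$v - 387 = 22 - 387 = -365$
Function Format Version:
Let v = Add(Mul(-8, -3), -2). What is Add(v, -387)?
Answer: -365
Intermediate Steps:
v = 22 (v = Add(24, -2) = 22)
Add(v, -387) = Add(22, -387) = -365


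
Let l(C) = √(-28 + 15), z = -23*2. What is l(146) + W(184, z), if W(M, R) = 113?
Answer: 113 + I*√13 ≈ 113.0 + 3.6056*I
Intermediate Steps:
z = -46
l(C) = I*√13 (l(C) = √(-13) = I*√13)
l(146) + W(184, z) = I*√13 + 113 = 113 + I*√13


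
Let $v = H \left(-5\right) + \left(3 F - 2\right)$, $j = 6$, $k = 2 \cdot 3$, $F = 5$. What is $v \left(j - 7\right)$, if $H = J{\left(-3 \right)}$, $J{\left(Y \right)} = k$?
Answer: $17$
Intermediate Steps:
$k = 6$
$J{\left(Y \right)} = 6$
$H = 6$
$v = -17$ ($v = 6 \left(-5\right) + \left(3 \cdot 5 - 2\right) = -30 + \left(15 - 2\right) = -30 + 13 = -17$)
$v \left(j - 7\right) = - 17 \left(6 - 7\right) = \left(-17\right) \left(-1\right) = 17$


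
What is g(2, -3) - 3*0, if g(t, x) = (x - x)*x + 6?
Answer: 6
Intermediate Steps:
g(t, x) = 6 (g(t, x) = 0*x + 6 = 0 + 6 = 6)
g(2, -3) - 3*0 = 6 - 3*0 = 6 + 0 = 6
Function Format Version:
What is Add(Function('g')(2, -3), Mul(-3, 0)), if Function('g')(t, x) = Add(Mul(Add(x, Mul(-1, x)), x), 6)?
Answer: 6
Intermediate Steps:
Function('g')(t, x) = 6 (Function('g')(t, x) = Add(Mul(0, x), 6) = Add(0, 6) = 6)
Add(Function('g')(2, -3), Mul(-3, 0)) = Add(6, Mul(-3, 0)) = Add(6, 0) = 6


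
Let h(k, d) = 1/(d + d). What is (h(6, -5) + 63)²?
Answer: 395641/100 ≈ 3956.4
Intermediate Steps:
h(k, d) = 1/(2*d)
(h(6, -5) + 63)² = ((½)/(-5) + 63)² = ((½)*(-⅕) + 63)² = (-⅒ + 63)² = (629/10)² = 395641/100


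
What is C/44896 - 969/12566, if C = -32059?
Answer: -3658669/4624288 ≈ -0.79119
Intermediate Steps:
C/44896 - 969/12566 = -32059/44896 - 969/12566 = -3658669/4624288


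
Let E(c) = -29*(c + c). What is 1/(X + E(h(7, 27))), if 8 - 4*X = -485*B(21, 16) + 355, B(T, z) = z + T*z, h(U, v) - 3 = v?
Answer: 4/163413 ≈ 2.4478e-5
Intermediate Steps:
h(U, v) = 3 + v
E(c) = -58*c
X = 170373/4 (X = 2 - (-7760*(1 + 21) + 355)/4 = 2 - (-7760*22 + 355)/4 = 2 - (-485*352 + 355)/4 = 2 - (-170720 + 355)/4 = 2 - ¼*(-170365) = 2 + 170365/4 = 170373/4 ≈ 42593.)
1/(X + E(h(7, 27))) = 1/(170373/4 - 58*(3 + 27)) = 1/(170373/4 - 58*30) = 1/(170373/4 - 1740) = 1/(163413/4) = 4/163413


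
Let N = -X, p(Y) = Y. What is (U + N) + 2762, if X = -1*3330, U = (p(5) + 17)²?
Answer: 6576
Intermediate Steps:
U = 484 (U = (5 + 17)² = 22² = 484)
X = -3330
N = 3330 (N = -1*(-3330) = 3330)
(U + N) + 2762 = (484 + 3330) + 2762 = 3814 + 2762 = 6576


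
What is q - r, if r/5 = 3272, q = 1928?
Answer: -14432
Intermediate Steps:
r = 16360 (r = 5*3272 = 16360)
q - r = 1928 - 1*16360 = 1928 - 16360 = -14432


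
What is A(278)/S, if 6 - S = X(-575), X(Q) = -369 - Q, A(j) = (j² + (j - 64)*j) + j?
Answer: -68527/100 ≈ -685.27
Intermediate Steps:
A(j) = j + j² + j*(-64 + j) (A(j) = (j² + (-64 + j)*j) + j = (j² + j*(-64 + j)) + j = j + j² + j*(-64 + j))
S = -200 (S = 6 - (-369 - 1*(-575)) = 6 - (-369 + 575) = 6 - 1*206 = 6 - 206 = -200)
A(278)/S = (278*(-63 + 2*278))/(-200) = (278*(-63 + 556))*(-1/200) = (278*493)*(-1/200) = 137054*(-1/200) = -68527/100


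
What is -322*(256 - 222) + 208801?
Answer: 197853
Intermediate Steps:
-322*(256 - 222) + 208801 = -322*34 + 208801 = -10948 + 208801 = 197853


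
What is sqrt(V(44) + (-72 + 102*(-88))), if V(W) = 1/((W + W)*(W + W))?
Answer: I*sqrt(70067711)/88 ≈ 95.121*I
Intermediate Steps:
V(W) = 1/(4*W**2) (V(W) = 1/((2*W)*(2*W)) = 1/(4*W**2))
sqrt(V(44) + (-72 + 102*(-88))) = sqrt((1/4)/44**2 + (-72 + 102*(-88))) = sqrt((1/4)*(1/1936) + (-72 - 8976)) = sqrt(1/7744 - 9048) = sqrt(-70067711/7744) = I*sqrt(70067711)/88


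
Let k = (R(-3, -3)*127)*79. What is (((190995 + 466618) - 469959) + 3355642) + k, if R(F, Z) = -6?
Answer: 3483098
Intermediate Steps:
k = -60198 (k = -6*127*79 = -762*79 = -60198)
(((190995 + 466618) - 469959) + 3355642) + k = (((190995 + 466618) - 469959) + 3355642) - 60198 = ((657613 - 469959) + 3355642) - 60198 = (187654 + 3355642) - 60198 = 3543296 - 60198 = 3483098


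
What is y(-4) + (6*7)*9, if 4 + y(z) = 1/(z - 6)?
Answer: 3739/10 ≈ 373.90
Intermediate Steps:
y(z) = -4 + 1/(-6 + z) (y(z) = -4 + 1/(z - 6) = -4 + 1/(-6 + z))
y(-4) + (6*7)*9 = (25 - 4*(-4))/(-6 - 4) + (6*7)*9 = (25 + 16)/(-10) + 42*9 = -⅒*41 + 378 = -41/10 + 378 = 3739/10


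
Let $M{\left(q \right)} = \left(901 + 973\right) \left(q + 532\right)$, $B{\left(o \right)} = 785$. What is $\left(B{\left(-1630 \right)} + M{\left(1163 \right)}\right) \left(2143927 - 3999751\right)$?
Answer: $-5896351850160$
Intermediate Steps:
$M{\left(q \right)} = 996968 + 1874 q$ ($M{\left(q \right)} = 1874 \left(532 + q\right) = 996968 + 1874 q$)
$\left(B{\left(-1630 \right)} + M{\left(1163 \right)}\right) \left(2143927 - 3999751\right) = \left(785 + \left(996968 + 1874 \cdot 1163\right)\right) \left(2143927 - 3999751\right) = \left(785 + \left(996968 + 2179462\right)\right) \left(-1855824\right) = \left(785 + 3176430\right) \left(-1855824\right) = 3177215 \left(-1855824\right) = -5896351850160$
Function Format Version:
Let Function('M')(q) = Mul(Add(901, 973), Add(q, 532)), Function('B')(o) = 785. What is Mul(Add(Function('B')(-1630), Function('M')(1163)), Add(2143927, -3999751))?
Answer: -5896351850160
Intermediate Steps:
Function('M')(q) = Add(996968, Mul(1874, q)) (Function('M')(q) = Mul(1874, Add(532, q)) = Add(996968, Mul(1874, q)))
Mul(Add(Function('B')(-1630), Function('M')(1163)), Add(2143927, -3999751)) = Mul(Add(785, Add(996968, Mul(1874, 1163))), Add(2143927, -3999751)) = Mul(Add(785, Add(996968, 2179462)), -1855824) = Mul(Add(785, 3176430), -1855824) = Mul(3177215, -1855824) = -5896351850160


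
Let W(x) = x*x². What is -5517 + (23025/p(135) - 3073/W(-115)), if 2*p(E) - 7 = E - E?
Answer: 11301643636/10646125 ≈ 1061.6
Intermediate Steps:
W(x) = x³
p(E) = 7/2 (p(E) = 7/2 + (E - E)/2 = 7/2 + (½)*0 = 7/2 + 0 = 7/2)
-5517 + (23025/p(135) - 3073/W(-115)) = -5517 + (23025/(7/2) - 3073/((-115)³)) = -5517 + (23025*(2/7) - 3073/(-1520875)) = -5517 + (46050/7 - 3073*(-1/1520875)) = -5517 + (46050/7 + 3073/1520875) = -5517 + 70036315261/10646125 = 11301643636/10646125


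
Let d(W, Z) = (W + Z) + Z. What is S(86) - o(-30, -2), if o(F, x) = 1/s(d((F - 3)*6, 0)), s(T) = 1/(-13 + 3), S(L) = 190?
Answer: 200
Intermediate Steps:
d(W, Z) = W + 2*Z
s(T) = -1/10 (s(T) = 1/(-10) = -1/10)
o(F, x) = -10 (o(F, x) = 1/(-1/10) = -10)
S(86) - o(-30, -2) = 190 - 1*(-10) = 190 + 10 = 200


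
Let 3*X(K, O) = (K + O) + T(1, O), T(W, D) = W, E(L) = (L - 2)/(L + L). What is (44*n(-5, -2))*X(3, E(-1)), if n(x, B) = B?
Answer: -484/3 ≈ -161.33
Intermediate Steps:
E(L) = (-2 + L)/(2*L) (E(L) = (-2 + L)/((2*L)) = (-2 + L)*(1/(2*L)) = (-2 + L)/(2*L))
X(K, O) = ⅓ + K/3 + O/3 (X(K, O) = ((K + O) + 1)/3 = (1 + K + O)/3 = ⅓ + K/3 + O/3)
(44*n(-5, -2))*X(3, E(-1)) = (44*(-2))*(⅓ + (⅓)*3 + ((½)*(-2 - 1)/(-1))/3) = -88*(⅓ + 1 + ((½)*(-1)*(-3))/3) = -88*(⅓ + 1 + (⅓)*(3/2)) = -88*(⅓ + 1 + ½) = -88*11/6 = -484/3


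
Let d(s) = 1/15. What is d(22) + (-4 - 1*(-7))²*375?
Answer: 50626/15 ≈ 3375.1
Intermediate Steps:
d(s) = 1/15
d(22) + (-4 - 1*(-7))²*375 = 1/15 + (-4 - 1*(-7))²*375 = 1/15 + (-4 + 7)²*375 = 1/15 + 3²*375 = 1/15 + 9*375 = 1/15 + 3375 = 50626/15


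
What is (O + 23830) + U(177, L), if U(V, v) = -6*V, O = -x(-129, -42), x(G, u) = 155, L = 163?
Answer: 22613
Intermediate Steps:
O = -155 (O = -1*155 = -155)
(O + 23830) + U(177, L) = (-155 + 23830) - 6*177 = 23675 - 1062 = 22613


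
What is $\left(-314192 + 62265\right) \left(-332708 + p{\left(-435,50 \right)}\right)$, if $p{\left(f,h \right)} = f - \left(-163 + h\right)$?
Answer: $83899248810$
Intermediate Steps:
$p{\left(f,h \right)} = 163 + f - h$ ($p{\left(f,h \right)} = f - \left(-163 + h\right) = 163 + f - h$)
$\left(-314192 + 62265\right) \left(-332708 + p{\left(-435,50 \right)}\right) = \left(-314192 + 62265\right) \left(-332708 - 322\right) = - 251927 \left(-332708 - 322\right) = \left(-251927\right) \left(-333030\right) = 83899248810$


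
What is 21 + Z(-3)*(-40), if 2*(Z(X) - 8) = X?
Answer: -239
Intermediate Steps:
Z(X) = 8 + X/2
21 + Z(-3)*(-40) = 21 + (8 + (½)*(-3))*(-40) = 21 + (8 - 3/2)*(-40) = 21 + (13/2)*(-40) = 21 - 260 = -239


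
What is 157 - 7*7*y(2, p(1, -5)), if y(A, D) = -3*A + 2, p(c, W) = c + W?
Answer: 353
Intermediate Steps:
p(c, W) = W + c
y(A, D) = 2 - 3*A
157 - 7*7*y(2, p(1, -5)) = 157 - 7*7*(2 - 3*2) = 157 - 49*(2 - 6) = 157 - 49*(-4) = 157 - 1*(-196) = 157 + 196 = 353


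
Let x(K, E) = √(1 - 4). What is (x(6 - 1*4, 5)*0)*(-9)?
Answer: 0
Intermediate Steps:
x(K, E) = I*√3 (x(K, E) = √(-3) = I*√3)
(x(6 - 1*4, 5)*0)*(-9) = ((I*√3)*0)*(-9) = 0*(-9) = 0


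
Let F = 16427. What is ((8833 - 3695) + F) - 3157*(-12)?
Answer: 59449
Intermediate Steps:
((8833 - 3695) + F) - 3157*(-12) = ((8833 - 3695) + 16427) - 3157*(-12) = (5138 + 16427) + 37884 = 21565 + 37884 = 59449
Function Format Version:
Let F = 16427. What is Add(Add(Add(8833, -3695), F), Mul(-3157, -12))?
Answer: 59449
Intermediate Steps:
Add(Add(Add(8833, -3695), F), Mul(-3157, -12)) = Add(Add(Add(8833, -3695), 16427), Mul(-3157, -12)) = Add(Add(5138, 16427), 37884) = Add(21565, 37884) = 59449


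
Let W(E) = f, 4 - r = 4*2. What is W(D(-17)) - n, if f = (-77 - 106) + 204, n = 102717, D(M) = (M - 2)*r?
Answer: -102696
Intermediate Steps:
r = -4 (r = 4 - 4*2 = 4 - 1*8 = 4 - 8 = -4)
D(M) = 8 - 4*M (D(M) = (M - 2)*(-4) = (-2 + M)*(-4) = 8 - 4*M)
f = 21 (f = -183 + 204 = 21)
W(E) = 21
W(D(-17)) - n = 21 - 1*102717 = 21 - 102717 = -102696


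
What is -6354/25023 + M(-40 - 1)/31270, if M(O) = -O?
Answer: -65887879/260823070 ≈ -0.25261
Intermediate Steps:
-6354/25023 + M(-40 - 1)/31270 = -6354/25023 - (-40 - 1)/31270 = -6354*1/25023 - 1*(-41)*(1/31270) = -2118/8341 + 41*(1/31270) = -2118/8341 + 41/31270 = -65887879/260823070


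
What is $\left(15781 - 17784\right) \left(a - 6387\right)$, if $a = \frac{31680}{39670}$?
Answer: $\frac{50744124183}{3967} \approx 1.2792 \cdot 10^{7}$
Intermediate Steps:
$a = \frac{3168}{3967}$ ($a = 31680 \cdot \frac{1}{39670} = \frac{3168}{3967} \approx 0.79859$)
$\left(15781 - 17784\right) \left(a - 6387\right) = \left(15781 - 17784\right) \left(\frac{3168}{3967} - 6387\right) = \left(-2003\right) \left(- \frac{25334061}{3967}\right) = \frac{50744124183}{3967}$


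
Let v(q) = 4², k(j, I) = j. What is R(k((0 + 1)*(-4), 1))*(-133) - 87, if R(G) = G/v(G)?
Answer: -215/4 ≈ -53.750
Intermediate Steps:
v(q) = 16
R(G) = G/16
R(k((0 + 1)*(-4), 1))*(-133) - 87 = (((0 + 1)*(-4))/16)*(-133) - 87 = ((1*(-4))/16)*(-133) - 87 = ((1/16)*(-4))*(-133) - 87 = -¼*(-133) - 87 = 133/4 - 87 = -215/4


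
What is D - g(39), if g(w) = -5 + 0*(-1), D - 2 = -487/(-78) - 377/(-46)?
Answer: 19231/897 ≈ 21.439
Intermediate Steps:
D = 14746/897 (D = 2 + (-487/(-78) - 377/(-46)) = 2 + (-487*(-1/78) - 377*(-1/46)) = 2 + (487/78 + 377/46) = 2 + 12952/897 = 14746/897 ≈ 16.439)
g(w) = -5 (g(w) = -5 + 0 = -5)
D - g(39) = 14746/897 - 1*(-5) = 14746/897 + 5 = 19231/897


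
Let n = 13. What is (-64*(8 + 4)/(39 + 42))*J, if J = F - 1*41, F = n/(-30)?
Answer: 159104/405 ≈ 392.85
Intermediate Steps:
F = -13/30 (F = 13/(-30) = 13*(-1/30) = -13/30 ≈ -0.43333)
J = -1243/30 (J = -13/30 - 1*41 = -13/30 - 41 = -1243/30 ≈ -41.433)
(-64*(8 + 4)/(39 + 42))*J = -64*(8 + 4)/(39 + 42)*(-1243/30) = -768/81*(-1243/30) = -64*4/27*(-1243/30) = -256/27*(-1243/30) = 159104/405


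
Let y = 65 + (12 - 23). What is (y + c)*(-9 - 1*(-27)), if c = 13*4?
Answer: 1908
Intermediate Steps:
c = 52
y = 54 (y = 65 - 11 = 54)
(y + c)*(-9 - 1*(-27)) = (54 + 52)*(-9 - 1*(-27)) = 106*(-9 + 27) = 106*18 = 1908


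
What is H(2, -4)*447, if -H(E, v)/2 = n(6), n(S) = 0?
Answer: 0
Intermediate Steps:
H(E, v) = 0 (H(E, v) = -2*0 = 0)
H(2, -4)*447 = 0*447 = 0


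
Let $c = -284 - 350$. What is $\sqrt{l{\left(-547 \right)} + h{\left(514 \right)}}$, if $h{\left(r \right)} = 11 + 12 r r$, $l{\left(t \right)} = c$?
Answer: $29 \sqrt{3769} \approx 1780.4$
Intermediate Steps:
$c = -634$ ($c = -284 - 350 = -634$)
$l{\left(t \right)} = -634$
$h{\left(r \right)} = 11 + 12 r^{2}$
$\sqrt{l{\left(-547 \right)} + h{\left(514 \right)}} = \sqrt{-634 + \left(11 + 12 \cdot 514^{2}\right)} = \sqrt{-634 + \left(11 + 12 \cdot 264196\right)} = \sqrt{-634 + \left(11 + 3170352\right)} = \sqrt{-634 + 3170363} = \sqrt{3169729} = 29 \sqrt{3769}$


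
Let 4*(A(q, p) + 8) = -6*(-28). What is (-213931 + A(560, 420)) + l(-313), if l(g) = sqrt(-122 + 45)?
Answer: -213897 + I*sqrt(77) ≈ -2.139e+5 + 8.775*I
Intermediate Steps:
l(g) = I*sqrt(77) (l(g) = sqrt(-77) = I*sqrt(77))
A(q, p) = 34 (A(q, p) = -8 + (-6*(-28))/4 = -8 + (1/4)*168 = -8 + 42 = 34)
(-213931 + A(560, 420)) + l(-313) = (-213931 + 34) + I*sqrt(77) = -213897 + I*sqrt(77)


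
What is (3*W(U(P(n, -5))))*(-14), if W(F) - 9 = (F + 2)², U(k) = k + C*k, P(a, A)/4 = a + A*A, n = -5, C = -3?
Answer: -1048866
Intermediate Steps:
P(a, A) = 4*a + 4*A² (P(a, A) = 4*(a + A*A) = 4*(a + A²) = 4*a + 4*A²)
U(k) = -2*k (U(k) = k - 3*k = -2*k)
W(F) = 9 + (2 + F)² (W(F) = 9 + (F + 2)² = 9 + (2 + F)²)
(3*W(U(P(n, -5))))*(-14) = (3*(9 + (2 - 2*(4*(-5) + 4*(-5)²))²))*(-14) = (3*(9 + (2 - 2*(-20 + 4*25))²))*(-14) = (3*(9 + (2 - 2*(-20 + 100))²))*(-14) = (3*(9 + (2 - 2*80)²))*(-14) = (3*(9 + (2 - 160)²))*(-14) = (3*(9 + (-158)²))*(-14) = (3*(9 + 24964))*(-14) = (3*24973)*(-14) = 74919*(-14) = -1048866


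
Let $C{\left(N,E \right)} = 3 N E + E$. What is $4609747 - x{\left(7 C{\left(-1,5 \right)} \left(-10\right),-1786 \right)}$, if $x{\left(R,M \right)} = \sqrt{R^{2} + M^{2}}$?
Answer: $4609747 - 2 \sqrt{919949} \approx 4.6078 \cdot 10^{6}$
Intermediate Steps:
$C{\left(N,E \right)} = E + 3 E N$ ($C{\left(N,E \right)} = 3 E N + E = E + 3 E N$)
$x{\left(R,M \right)} = \sqrt{M^{2} + R^{2}}$
$4609747 - x{\left(7 C{\left(-1,5 \right)} \left(-10\right),-1786 \right)} = 4609747 - \sqrt{\left(-1786\right)^{2} + \left(7 \cdot 5 \left(1 + 3 \left(-1\right)\right) \left(-10\right)\right)^{2}} = 4609747 - \sqrt{3189796 + \left(7 \cdot 5 \left(1 - 3\right) \left(-10\right)\right)^{2}} = 4609747 - \sqrt{3189796 + \left(7 \cdot 5 \left(-2\right) \left(-10\right)\right)^{2}} = 4609747 - \sqrt{3189796 + \left(7 \left(-10\right) \left(-10\right)\right)^{2}} = 4609747 - \sqrt{3189796 + \left(\left(-70\right) \left(-10\right)\right)^{2}} = 4609747 - \sqrt{3189796 + 700^{2}} = 4609747 - \sqrt{3189796 + 490000} = 4609747 - \sqrt{3679796} = 4609747 - 2 \sqrt{919949}$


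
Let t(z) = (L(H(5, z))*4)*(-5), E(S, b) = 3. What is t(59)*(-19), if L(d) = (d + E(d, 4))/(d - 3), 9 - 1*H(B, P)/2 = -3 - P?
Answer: 55100/139 ≈ 396.40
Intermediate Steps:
H(B, P) = 24 + 2*P (H(B, P) = 18 - 2*(-3 - P) = 18 + (6 + 2*P) = 24 + 2*P)
L(d) = (3 + d)/(-3 + d) (L(d) = (d + 3)/(d - 3) = (3 + d)/(-3 + d))
t(z) = -20*(27 + 2*z)/(21 + 2*z) (t(z) = (((3 + (24 + 2*z))/(-3 + (24 + 2*z)))*4)*(-5) = (((27 + 2*z)/(21 + 2*z))*4)*(-5) = (4*(27 + 2*z)/(21 + 2*z))*(-5) = -20*(27 + 2*z)/(21 + 2*z))
t(59)*(-19) = (20*(-27 - 2*59)/(21 + 2*59))*(-19) = (20*(-27 - 118)/(21 + 118))*(-19) = (20*(-145)/139)*(-19) = (20*(1/139)*(-145))*(-19) = -2900/139*(-19) = 55100/139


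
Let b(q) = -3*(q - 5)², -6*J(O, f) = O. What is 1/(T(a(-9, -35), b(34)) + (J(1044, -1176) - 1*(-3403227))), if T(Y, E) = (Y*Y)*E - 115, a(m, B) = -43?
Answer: -1/1262089 ≈ -7.9234e-7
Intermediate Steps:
J(O, f) = -O/6
b(q) = -3*(-5 + q)²
T(Y, E) = -115 + E*Y² (T(Y, E) = Y²*E - 115 = E*Y² - 115 = -115 + E*Y²)
1/(T(a(-9, -35), b(34)) + (J(1044, -1176) - 1*(-3403227))) = 1/((-115 - 3*(-5 + 34)²*(-43)²) + (-⅙*1044 - 1*(-3403227))) = 1/((-115 - 3*29²*1849) + (-174 + 3403227)) = 1/((-115 - 3*841*1849) + 3403053) = 1/((-115 - 2523*1849) + 3403053) = 1/((-115 - 4665027) + 3403053) = 1/(-4665142 + 3403053) = 1/(-1262089) = -1/1262089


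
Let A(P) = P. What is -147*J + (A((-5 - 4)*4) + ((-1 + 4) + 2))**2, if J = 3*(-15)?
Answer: 7576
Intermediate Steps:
J = -45
-147*J + (A((-5 - 4)*4) + ((-1 + 4) + 2))**2 = -147*(-45) + ((-5 - 4)*4 + ((-1 + 4) + 2))**2 = 6615 + (-9*4 + (3 + 2))**2 = 6615 + (-36 + 5)**2 = 6615 + (-31)**2 = 6615 + 961 = 7576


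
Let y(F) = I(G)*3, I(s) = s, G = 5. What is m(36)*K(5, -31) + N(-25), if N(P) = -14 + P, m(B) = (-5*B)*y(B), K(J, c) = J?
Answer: -13539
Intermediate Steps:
y(F) = 15 (y(F) = 5*3 = 15)
m(B) = -75*B (m(B) = -5*B*15 = -75*B)
m(36)*K(5, -31) + N(-25) = -75*36*5 + (-14 - 25) = -2700*5 - 39 = -13500 - 39 = -13539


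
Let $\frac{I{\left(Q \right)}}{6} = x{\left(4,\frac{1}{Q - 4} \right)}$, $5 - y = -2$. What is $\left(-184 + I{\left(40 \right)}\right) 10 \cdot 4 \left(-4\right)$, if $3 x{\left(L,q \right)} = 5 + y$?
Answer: $25600$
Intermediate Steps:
$y = 7$ ($y = 5 - -2 = 5 + 2 = 7$)
$x{\left(L,q \right)} = 4$ ($x{\left(L,q \right)} = \frac{5 + 7}{3} = \frac{1}{3} \cdot 12 = 4$)
$I{\left(Q \right)} = 24$ ($I{\left(Q \right)} = 6 \cdot 4 = 24$)
$\left(-184 + I{\left(40 \right)}\right) 10 \cdot 4 \left(-4\right) = \left(-184 + 24\right) 10 \cdot 4 \left(-4\right) = - 160 \cdot 40 \left(-4\right) = \left(-160\right) \left(-160\right) = 25600$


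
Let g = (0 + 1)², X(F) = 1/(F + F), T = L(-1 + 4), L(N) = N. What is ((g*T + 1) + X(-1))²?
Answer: 49/4 ≈ 12.250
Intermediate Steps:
T = 3 (T = -1 + 4 = 3)
X(F) = 1/(2*F)
g = 1 (g = 1² = 1)
((g*T + 1) + X(-1))² = ((1*3 + 1) + (½)/(-1))² = ((3 + 1) + (½)*(-1))² = (4 - ½)² = (7/2)² = 49/4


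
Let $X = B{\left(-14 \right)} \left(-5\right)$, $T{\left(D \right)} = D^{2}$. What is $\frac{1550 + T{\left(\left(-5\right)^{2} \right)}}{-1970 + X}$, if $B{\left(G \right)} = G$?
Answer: $- \frac{87}{76} \approx -1.1447$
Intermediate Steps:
$X = 70$ ($X = \left(-14\right) \left(-5\right) = 70$)
$\frac{1550 + T{\left(\left(-5\right)^{2} \right)}}{-1970 + X} = \frac{1550 + \left(\left(-5\right)^{2}\right)^{2}}{-1970 + 70} = \frac{1550 + 25^{2}}{-1900} = \left(1550 + 625\right) \left(- \frac{1}{1900}\right) = 2175 \left(- \frac{1}{1900}\right) = - \frac{87}{76}$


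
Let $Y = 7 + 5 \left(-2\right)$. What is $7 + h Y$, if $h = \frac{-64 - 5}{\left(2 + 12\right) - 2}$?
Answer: $\frac{97}{4} \approx 24.25$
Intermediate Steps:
$Y = -3$ ($Y = 7 - 10 = -3$)
$h = - \frac{23}{4}$ ($h = - \frac{69}{14 - 2} = - \frac{69}{12} = \left(-69\right) \frac{1}{12} = - \frac{23}{4} \approx -5.75$)
$7 + h Y = 7 - - \frac{69}{4} = 7 + \frac{69}{4} = \frac{97}{4}$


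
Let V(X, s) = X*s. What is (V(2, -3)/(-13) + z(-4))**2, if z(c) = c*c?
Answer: 45796/169 ≈ 270.98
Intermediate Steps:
z(c) = c**2
(V(2, -3)/(-13) + z(-4))**2 = ((2*(-3))/(-13) + (-4)**2)**2 = (-6*(-1/13) + 16)**2 = (6/13 + 16)**2 = (214/13)**2 = 45796/169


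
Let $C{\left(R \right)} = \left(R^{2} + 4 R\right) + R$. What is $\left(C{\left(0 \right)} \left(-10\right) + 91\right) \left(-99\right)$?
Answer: $-9009$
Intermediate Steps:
$C{\left(R \right)} = R^{2} + 5 R$
$\left(C{\left(0 \right)} \left(-10\right) + 91\right) \left(-99\right) = \left(0 \left(5 + 0\right) \left(-10\right) + 91\right) \left(-99\right) = \left(0 \cdot 5 \left(-10\right) + 91\right) \left(-99\right) = \left(0 \left(-10\right) + 91\right) \left(-99\right) = \left(0 + 91\right) \left(-99\right) = 91 \left(-99\right) = -9009$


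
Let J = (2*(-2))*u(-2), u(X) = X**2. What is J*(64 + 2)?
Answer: -1056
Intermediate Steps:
J = -16 (J = (2*(-2))*(-2)**2 = -4*4 = -16)
J*(64 + 2) = -16*(64 + 2) = -16*66 = -1056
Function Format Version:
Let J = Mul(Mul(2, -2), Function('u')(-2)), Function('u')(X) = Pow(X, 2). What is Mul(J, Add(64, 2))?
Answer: -1056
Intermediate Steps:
J = -16 (J = Mul(Mul(2, -2), Pow(-2, 2)) = Mul(-4, 4) = -16)
Mul(J, Add(64, 2)) = Mul(-16, Add(64, 2)) = Mul(-16, 66) = -1056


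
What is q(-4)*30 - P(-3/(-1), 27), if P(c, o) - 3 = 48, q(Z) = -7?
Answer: -261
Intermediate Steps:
P(c, o) = 51 (P(c, o) = 3 + 48 = 51)
q(-4)*30 - P(-3/(-1), 27) = -7*30 - 1*51 = -210 - 51 = -261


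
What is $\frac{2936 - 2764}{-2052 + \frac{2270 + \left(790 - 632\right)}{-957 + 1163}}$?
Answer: $- \frac{8858}{105071} \approx -0.084305$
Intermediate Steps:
$\frac{2936 - 2764}{-2052 + \frac{2270 + \left(790 - 632\right)}{-957 + 1163}} = \frac{172}{-2052 + \frac{2270 + \left(790 - 632\right)}{206}} = \frac{172}{-2052 + \left(2270 + 158\right) \frac{1}{206}} = \frac{172}{-2052 + 2428 \cdot \frac{1}{206}} = \frac{172}{-2052 + \frac{1214}{103}} = \frac{172}{- \frac{210142}{103}} = 172 \left(- \frac{103}{210142}\right) = - \frac{8858}{105071}$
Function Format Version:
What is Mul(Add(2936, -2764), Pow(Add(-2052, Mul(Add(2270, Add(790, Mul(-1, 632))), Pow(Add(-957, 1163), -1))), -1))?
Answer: Rational(-8858, 105071) ≈ -0.084305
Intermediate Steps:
Mul(Add(2936, -2764), Pow(Add(-2052, Mul(Add(2270, Add(790, Mul(-1, 632))), Pow(Add(-957, 1163), -1))), -1)) = Mul(172, Pow(Add(-2052, Mul(Add(2270, Add(790, -632)), Pow(206, -1))), -1)) = Mul(172, Pow(Add(-2052, Mul(Add(2270, 158), Rational(1, 206))), -1)) = Mul(172, Pow(Add(-2052, Mul(2428, Rational(1, 206))), -1)) = Mul(172, Pow(Add(-2052, Rational(1214, 103)), -1)) = Mul(172, Pow(Rational(-210142, 103), -1)) = Mul(172, Rational(-103, 210142)) = Rational(-8858, 105071)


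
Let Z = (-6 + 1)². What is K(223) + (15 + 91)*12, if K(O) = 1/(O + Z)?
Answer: 315457/248 ≈ 1272.0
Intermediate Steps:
Z = 25 (Z = (-5)² = 25)
K(O) = 1/(25 + O) (K(O) = 1/(O + 25) = 1/(25 + O))
K(223) + (15 + 91)*12 = 1/(25 + 223) + (15 + 91)*12 = 1/248 + 106*12 = 1/248 + 1272 = 315457/248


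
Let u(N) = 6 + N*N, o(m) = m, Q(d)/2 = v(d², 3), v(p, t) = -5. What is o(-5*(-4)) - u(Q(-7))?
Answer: -86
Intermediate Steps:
Q(d) = -10 (Q(d) = 2*(-5) = -10)
u(N) = 6 + N²
o(-5*(-4)) - u(Q(-7)) = -5*(-4) - (6 + (-10)²) = 20 - (6 + 100) = 20 - 1*106 = 20 - 106 = -86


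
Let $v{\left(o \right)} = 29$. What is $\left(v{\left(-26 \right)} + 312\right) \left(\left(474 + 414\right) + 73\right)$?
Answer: $327701$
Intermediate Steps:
$\left(v{\left(-26 \right)} + 312\right) \left(\left(474 + 414\right) + 73\right) = \left(29 + 312\right) \left(\left(474 + 414\right) + 73\right) = 341 \left(888 + 73\right) = 341 \cdot 961 = 327701$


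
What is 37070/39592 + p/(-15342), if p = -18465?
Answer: 108316185/50618372 ≈ 2.1399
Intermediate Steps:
37070/39592 + p/(-15342) = 37070/39592 - 18465/(-15342) = 37070*(1/39592) - 18465*(-1/15342) = 18535/19796 + 6155/5114 = 108316185/50618372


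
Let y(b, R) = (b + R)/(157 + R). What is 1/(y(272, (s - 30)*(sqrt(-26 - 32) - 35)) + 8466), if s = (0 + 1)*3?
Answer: 10640487092/90094077244099 - 3105*I*sqrt(58)/90094077244099 ≈ 0.0001181 - 2.6247e-10*I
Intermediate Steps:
s = 3 (s = 1*3 = 3)
y(b, R) = (R + b)/(157 + R)
1/(y(272, (s - 30)*(sqrt(-26 - 32) - 35)) + 8466) = 1/(((3 - 30)*(sqrt(-26 - 32) - 35) + 272)/(157 + (3 - 30)*(sqrt(-26 - 32) - 35)) + 8466) = 1/((-27*(sqrt(-58) - 35) + 272)/(157 - 27*(sqrt(-58) - 35)) + 8466) = 1/((-27*(I*sqrt(58) - 35) + 272)/(157 - 27*(I*sqrt(58) - 35)) + 8466) = 1/((-27*(-35 + I*sqrt(58)) + 272)/(157 - 27*(-35 + I*sqrt(58))) + 8466) = 1/(((945 - 27*I*sqrt(58)) + 272)/(157 + (945 - 27*I*sqrt(58))) + 8466) = 1/((1217 - 27*I*sqrt(58))/(1102 - 27*I*sqrt(58)) + 8466) = 1/(8466 + (1217 - 27*I*sqrt(58))/(1102 - 27*I*sqrt(58)))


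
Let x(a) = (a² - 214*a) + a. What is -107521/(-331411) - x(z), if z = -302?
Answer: -51544245309/331411 ≈ -1.5553e+5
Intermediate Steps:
x(a) = a² - 213*a
-107521/(-331411) - x(z) = -107521/(-331411) - (-302)*(-213 - 302) = -107521*(-1/331411) - (-302)*(-515) = 107521/331411 - 1*155530 = 107521/331411 - 155530 = -51544245309/331411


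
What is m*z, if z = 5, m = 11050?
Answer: 55250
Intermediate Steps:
m*z = 11050*5 = 55250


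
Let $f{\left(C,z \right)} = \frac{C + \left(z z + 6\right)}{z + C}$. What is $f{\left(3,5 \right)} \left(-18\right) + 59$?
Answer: $- \frac{35}{2} \approx -17.5$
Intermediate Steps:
$f{\left(C,z \right)} = \frac{6 + C + z^{2}}{C + z}$ ($f{\left(C,z \right)} = \frac{C + \left(z^{2} + 6\right)}{C + z} = \frac{C + \left(6 + z^{2}\right)}{C + z} = \frac{6 + C + z^{2}}{C + z}$)
$f{\left(3,5 \right)} \left(-18\right) + 59 = \frac{6 + 3 + 5^{2}}{3 + 5} \left(-18\right) + 59 = \frac{6 + 3 + 25}{8} \left(-18\right) + 59 = \frac{1}{8} \cdot 34 \left(-18\right) + 59 = \frac{17}{4} \left(-18\right) + 59 = - \frac{153}{2} + 59 = - \frac{35}{2}$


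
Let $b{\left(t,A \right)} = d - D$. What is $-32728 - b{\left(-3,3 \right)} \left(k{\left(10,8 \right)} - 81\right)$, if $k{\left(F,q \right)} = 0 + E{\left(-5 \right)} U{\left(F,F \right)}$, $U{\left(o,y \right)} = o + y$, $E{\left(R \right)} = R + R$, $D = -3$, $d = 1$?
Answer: $-31604$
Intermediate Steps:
$E{\left(R \right)} = 2 R$
$k{\left(F,q \right)} = - 20 F$ ($k{\left(F,q \right)} = 0 + 2 \left(-5\right) \left(F + F\right) = 0 - 10 \cdot 2 F = 0 - 20 F = - 20 F$)
$b{\left(t,A \right)} = 4$ ($b{\left(t,A \right)} = 1 - -3 = 1 + 3 = 4$)
$-32728 - b{\left(-3,3 \right)} \left(k{\left(10,8 \right)} - 81\right) = -32728 - 4 \left(\left(-20\right) 10 - 81\right) = -32728 - 4 \left(-200 - 81\right) = -32728 - 4 \left(-281\right) = -32728 - -1124 = -32728 + 1124 = -31604$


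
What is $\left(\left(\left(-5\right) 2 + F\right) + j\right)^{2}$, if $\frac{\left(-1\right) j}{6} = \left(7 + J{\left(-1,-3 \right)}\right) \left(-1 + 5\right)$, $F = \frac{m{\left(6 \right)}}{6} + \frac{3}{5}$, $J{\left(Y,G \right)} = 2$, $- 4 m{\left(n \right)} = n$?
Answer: $\frac{20367169}{400} \approx 50918.0$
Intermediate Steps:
$m{\left(n \right)} = - \frac{n}{4}$
$F = \frac{7}{20}$ ($F = \frac{\left(- \frac{1}{4}\right) 6}{6} + \frac{3}{5} = \left(- \frac{3}{2}\right) \frac{1}{6} + 3 \cdot \frac{1}{5} = - \frac{1}{4} + \frac{3}{5} = \frac{7}{20} \approx 0.35$)
$j = -216$ ($j = - 6 \left(7 + 2\right) \left(-1 + 5\right) = - 6 \cdot 9 \cdot 4 = \left(-6\right) 36 = -216$)
$\left(\left(\left(-5\right) 2 + F\right) + j\right)^{2} = \left(\left(\left(-5\right) 2 + \frac{7}{20}\right) - 216\right)^{2} = \left(\left(-10 + \frac{7}{20}\right) - 216\right)^{2} = \left(- \frac{193}{20} - 216\right)^{2} = \left(- \frac{4513}{20}\right)^{2} = \frac{20367169}{400}$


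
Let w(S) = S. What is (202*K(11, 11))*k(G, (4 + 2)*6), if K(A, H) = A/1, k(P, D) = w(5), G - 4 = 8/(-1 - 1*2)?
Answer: 11110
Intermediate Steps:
G = 4/3 (G = 4 + 8/(-1 - 1*2) = 4 + 8/(-1 - 2) = 4 + 8/(-3) = 4 + 8*(-⅓) = 4 - 8/3 = 4/3 ≈ 1.3333)
k(P, D) = 5
K(A, H) = A (K(A, H) = A*1 = A)
(202*K(11, 11))*k(G, (4 + 2)*6) = (202*11)*5 = 2222*5 = 11110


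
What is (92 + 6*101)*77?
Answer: 53746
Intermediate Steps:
(92 + 6*101)*77 = (92 + 606)*77 = 698*77 = 53746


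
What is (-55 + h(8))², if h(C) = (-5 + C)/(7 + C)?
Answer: 75076/25 ≈ 3003.0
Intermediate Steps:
h(C) = (-5 + C)/(7 + C)
(-55 + h(8))² = (-55 + (-5 + 8)/(7 + 8))² = (-55 + 3/15)² = (-55 + (1/15)*3)² = (-55 + ⅕)² = (-274/5)² = 75076/25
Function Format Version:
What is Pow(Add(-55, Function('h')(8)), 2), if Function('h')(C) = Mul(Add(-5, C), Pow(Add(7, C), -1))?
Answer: Rational(75076, 25) ≈ 3003.0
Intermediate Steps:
Function('h')(C) = Mul(Pow(Add(7, C), -1), Add(-5, C))
Pow(Add(-55, Function('h')(8)), 2) = Pow(Add(-55, Mul(Pow(Add(7, 8), -1), Add(-5, 8))), 2) = Pow(Add(-55, Mul(Pow(15, -1), 3)), 2) = Pow(Add(-55, Mul(Rational(1, 15), 3)), 2) = Pow(Add(-55, Rational(1, 5)), 2) = Pow(Rational(-274, 5), 2) = Rational(75076, 25)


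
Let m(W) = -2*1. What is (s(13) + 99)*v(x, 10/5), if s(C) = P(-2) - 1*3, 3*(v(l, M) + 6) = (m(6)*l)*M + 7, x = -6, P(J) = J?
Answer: 1222/3 ≈ 407.33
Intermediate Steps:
m(W) = -2
v(l, M) = -11/3 - 2*M*l/3 (v(l, M) = -6 + ((-2*l)*M + 7)/3 = -6 + (-2*M*l + 7)/3 = -6 + (7 - 2*M*l)/3 = -6 + (7/3 - 2*M*l/3) = -11/3 - 2*M*l/3)
s(C) = -5 (s(C) = -2 - 1*3 = -2 - 3 = -5)
(s(13) + 99)*v(x, 10/5) = (-5 + 99)*(-11/3 - ⅔*10/5*(-6)) = 94*(-11/3 - ⅔*10*(⅕)*(-6)) = 94*(-11/3 - ⅔*2*(-6)) = 94*(-11/3 + 8) = 94*(13/3) = 1222/3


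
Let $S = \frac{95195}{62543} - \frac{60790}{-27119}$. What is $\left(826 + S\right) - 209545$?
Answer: $- \frac{354002667254448}{1696103617} \approx -2.0872 \cdot 10^{5}$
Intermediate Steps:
$S = \frac{6383582175}{1696103617}$ ($S = 95195 \cdot \frac{1}{62543} - - \frac{60790}{27119} = \frac{95195}{62543} + \frac{60790}{27119} = \frac{6383582175}{1696103617} \approx 3.7637$)
$\left(826 + S\right) - 209545 = \left(826 + \frac{6383582175}{1696103617}\right) - 209545 = \frac{1407365169817}{1696103617} - 209545 = - \frac{354002667254448}{1696103617}$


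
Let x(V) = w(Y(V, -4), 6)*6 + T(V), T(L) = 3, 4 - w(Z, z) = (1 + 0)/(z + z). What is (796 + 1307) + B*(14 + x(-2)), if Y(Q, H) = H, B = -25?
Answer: 2181/2 ≈ 1090.5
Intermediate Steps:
w(Z, z) = 4 - 1/(2*z) (w(Z, z) = 4 - (1 + 0)/(z + z) = 4 - 1/(2*z))
x(V) = 53/2 (x(V) = (4 - 1/2/6)*6 + 3 = (4 - 1/2*1/6)*6 + 3 = (4 - 1/12)*6 + 3 = (47/12)*6 + 3 = 47/2 + 3 = 53/2)
(796 + 1307) + B*(14 + x(-2)) = (796 + 1307) - 25*(14 + 53/2) = 2103 - 25*81/2 = 2103 - 2025/2 = 2181/2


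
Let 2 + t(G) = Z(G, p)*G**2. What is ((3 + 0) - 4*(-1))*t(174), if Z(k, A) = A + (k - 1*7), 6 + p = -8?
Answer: 32425582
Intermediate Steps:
p = -14 (p = -6 - 8 = -14)
Z(k, A) = -7 + A + k (Z(k, A) = A + (k - 7) = A + (-7 + k) = -7 + A + k)
t(G) = -2 + G**2*(-21 + G) (t(G) = -2 + (-7 - 14 + G)*G**2 = -2 + (-21 + G)*G**2 = -2 + G**2*(-21 + G))
((3 + 0) - 4*(-1))*t(174) = ((3 + 0) - 4*(-1))*(-2 + 174**2*(-21 + 174)) = (3 + 4)*(-2 + 30276*153) = 7*(-2 + 4632228) = 7*4632226 = 32425582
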